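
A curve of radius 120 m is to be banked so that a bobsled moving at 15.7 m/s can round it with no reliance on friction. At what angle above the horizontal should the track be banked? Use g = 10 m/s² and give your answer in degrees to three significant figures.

For a frictionless banked turn: horizontally N sinθ = mv²/r and vertically N cosθ = mg.
Dividing: tanθ = v²/(r g) = (15.7)²/(120 × 10.0) = 246.5/1200 = 0.2054.
θ = arctan(0.2054) = 11.61°.

11.6°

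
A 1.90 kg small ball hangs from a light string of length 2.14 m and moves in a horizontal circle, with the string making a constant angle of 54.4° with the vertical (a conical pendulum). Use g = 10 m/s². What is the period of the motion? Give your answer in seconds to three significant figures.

2.22 s

r = L sinθ = 1.740 m. From T sinθ = mω²r and T cosθ = mg: tanθ = ω²r/g, so ω² = g tanθ / r = g/(L cosθ).
ω = √(g/(L cosθ)) = √(10.0/(2.14 × 0.5821)) = √8.027 = 2.833 rad/s.
Period = 2π/ω = 2.218 s.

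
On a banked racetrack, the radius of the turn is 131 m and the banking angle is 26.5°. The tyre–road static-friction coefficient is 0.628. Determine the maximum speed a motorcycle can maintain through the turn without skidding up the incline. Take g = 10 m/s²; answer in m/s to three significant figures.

46.4 m/s

At the maximum speed, friction acts down the slope at its limiting value f = μN. Radially (horizontal, toward centre): N sinθ + μN cosθ = mv²/r. Vertically: N cosθ − μN sinθ = mg.
Dividing: v² = r g (sinθ + μcosθ)/(cosθ − μsinθ).
sinθ + μcosθ = 0.4462 + 0.628×0.8949 = 1.008; cosθ − μsinθ = 0.8949 − 0.628×0.4462 = 0.6147.
v² = 131 × 10.0 × 1.008/0.6147 = 2149 m²/s², so v = 46.35 m/s.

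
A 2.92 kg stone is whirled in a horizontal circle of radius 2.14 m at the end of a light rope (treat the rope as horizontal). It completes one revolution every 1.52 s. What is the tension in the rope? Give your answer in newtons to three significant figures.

v = 2πr/T = 2π × 2.14/1.52 = 8.846 m/s.
The tension is the only horizontal force, so it supplies the full centripetal force: T = m v²/r = 2.92 × (8.846)²/2.14 = 2.92 × 78.25/2.14 = 106.8 N.

107 N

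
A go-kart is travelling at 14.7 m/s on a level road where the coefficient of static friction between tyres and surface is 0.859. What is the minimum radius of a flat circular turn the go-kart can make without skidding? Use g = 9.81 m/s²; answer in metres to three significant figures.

25.6 m

At the limit, μ_s m g = m v²/r, so r_min = v²/(μ_s g) = (14.7)²/(0.859 × 9.81) = 216.1/8.427 = 25.64 m.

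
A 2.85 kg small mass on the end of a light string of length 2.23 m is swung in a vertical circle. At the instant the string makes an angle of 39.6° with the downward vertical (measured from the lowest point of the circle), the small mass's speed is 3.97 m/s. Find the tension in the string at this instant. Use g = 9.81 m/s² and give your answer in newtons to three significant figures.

Take the radial direction toward the centre of the circle as positive. The component of the weight along the string toward the centre is −mg cos φ (φ measured from the bottom), so Newton's second law along the string gives T − mg cos φ = m v²/r.
cos 39.6° = 0.7705, so T = m(v²/r + g cos φ) = 2.85 × ((3.97)²/2.23 + 9.81 × 0.7705) = 2.85 × (7.068 + (7.559)) = 2.85 × 14.63 = 41.69 N.

41.7 N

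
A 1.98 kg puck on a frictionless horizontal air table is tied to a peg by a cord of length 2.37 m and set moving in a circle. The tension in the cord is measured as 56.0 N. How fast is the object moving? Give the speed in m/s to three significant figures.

T = m v²/r ⇒ v = √(T r / m) = √(56.0 × 2.37 / 1.98) = √67.03 = 8.187 m/s.

8.19 m/s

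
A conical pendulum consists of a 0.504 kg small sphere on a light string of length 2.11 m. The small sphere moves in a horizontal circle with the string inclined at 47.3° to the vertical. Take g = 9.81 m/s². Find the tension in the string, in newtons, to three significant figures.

7.29 N

Vertically the bob has no acceleration, so T cosθ = mg.
T = mg/cosθ = 0.504 × 9.81 / cos 47.3° = 4.944/0.6782 = 7.291 N.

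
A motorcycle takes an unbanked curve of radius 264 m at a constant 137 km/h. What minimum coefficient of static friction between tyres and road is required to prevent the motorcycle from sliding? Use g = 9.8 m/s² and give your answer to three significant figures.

0.560

v = 137/3.6 = 38.06 m/s.
Friction provides the centripetal force: μ_s m g = m v²/r, so μ_s = v²/(g r) = (38.06)²/(9.8 × 264) = 1448/2587 = 0.5598.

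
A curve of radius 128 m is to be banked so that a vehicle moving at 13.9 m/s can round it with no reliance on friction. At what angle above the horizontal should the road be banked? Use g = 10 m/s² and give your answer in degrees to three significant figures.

8.58°

For a frictionless banked turn: horizontally N sinθ = mv²/r and vertically N cosθ = mg.
Dividing: tanθ = v²/(r g) = (13.9)²/(128 × 10.0) = 193.2/1280 = 0.1509.
θ = arctan(0.1509) = 8.584°.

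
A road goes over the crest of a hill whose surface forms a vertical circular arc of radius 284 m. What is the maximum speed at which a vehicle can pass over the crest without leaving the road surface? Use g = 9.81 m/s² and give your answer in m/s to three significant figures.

At the crest the centre of the circle is below the vehicle, so the net downward (centripetal) force is mg − N = mv²/r.
The vehicle leaves the road when N → 0, giving v_max = √(g r) = √(9.81 × 284) = 52.78 m/s.

52.8 m/s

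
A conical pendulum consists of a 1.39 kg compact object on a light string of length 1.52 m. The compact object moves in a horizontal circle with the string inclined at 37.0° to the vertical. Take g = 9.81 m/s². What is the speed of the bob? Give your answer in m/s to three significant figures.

The radius of the circle is r = L sinθ = 1.52 × sin 37.0° = 0.9148 m.
Horizontally T sinθ = mv²/r and vertically T cosθ = mg, so tanθ = v²/(rg).
v = √(r g tanθ) = √(0.9148 × 9.81 × 0.7536) = √6.762 = 2.600 m/s.

2.60 m/s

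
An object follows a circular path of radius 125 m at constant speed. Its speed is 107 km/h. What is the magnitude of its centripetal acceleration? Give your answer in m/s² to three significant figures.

7.07 m/s²

v = 107 km/h = 107/3.6 = 29.72 m/s.
a_c = v²/r = (29.72)²/125 = 883.4/125 = 7.067 m/s².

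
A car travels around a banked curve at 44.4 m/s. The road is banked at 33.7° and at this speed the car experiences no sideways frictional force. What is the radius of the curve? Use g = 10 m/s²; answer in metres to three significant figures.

296 m

Frictionless banking: tanθ = v²/(rg), so r = v²/(g tanθ).
r = (44.4)²/(10.0 × tan 33.7°) = 1971/(10.0 × 0.6669) = 1971/6.669 = 295.6 m.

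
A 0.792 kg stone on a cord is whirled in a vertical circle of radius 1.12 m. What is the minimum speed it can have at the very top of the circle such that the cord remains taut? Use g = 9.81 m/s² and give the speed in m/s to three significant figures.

At the top, both weight mg and T point toward the centre: T + mg = mv²/r.
At minimum speed T → 0, so mg = mv_min²/r ⇒ v_min = √(g r) = √(9.81 × 1.12) = 3.315 m/s.

3.31 m/s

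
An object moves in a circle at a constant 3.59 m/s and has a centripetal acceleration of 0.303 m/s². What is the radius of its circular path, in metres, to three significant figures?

42.5 m

a_c = v²/r ⇒ r = v²/a_c = (3.59)²/0.303 = 12.89/0.303 = 42.53 m.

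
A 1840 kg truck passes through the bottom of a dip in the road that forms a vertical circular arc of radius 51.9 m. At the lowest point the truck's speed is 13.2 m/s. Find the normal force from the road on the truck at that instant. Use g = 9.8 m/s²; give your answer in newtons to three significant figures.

At the lowest point, N points up (toward the centre) and the weight mg points down (away from the centre), so the net inward force is N − mg = mv²/r.
N = m(v²/r + g) = 1840 × ((13.2)²/51.9 + 9.8) = 1840 × (3.357 + 9.8) = 1840 × 13.16 = 24210 N.

24200 N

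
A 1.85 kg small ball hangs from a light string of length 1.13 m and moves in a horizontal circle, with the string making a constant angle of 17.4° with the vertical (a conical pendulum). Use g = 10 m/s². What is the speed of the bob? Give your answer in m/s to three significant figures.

The radius of the circle is r = L sinθ = 1.13 × sin 17.4° = 0.3379 m.
Horizontally T sinθ = mv²/r and vertically T cosθ = mg, so tanθ = v²/(rg).
v = √(r g tanθ) = √(0.3379 × 10.0 × 0.3134) = √1.059 = 1.029 m/s.

1.03 m/s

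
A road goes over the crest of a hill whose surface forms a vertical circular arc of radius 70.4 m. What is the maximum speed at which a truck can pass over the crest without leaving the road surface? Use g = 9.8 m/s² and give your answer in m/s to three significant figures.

At the crest the centre of the circle is below the truck, so the net downward (centripetal) force is mg − N = mv²/r.
The truck leaves the road when N → 0, giving v_max = √(g r) = √(9.8 × 70.4) = 26.27 m/s.

26.3 m/s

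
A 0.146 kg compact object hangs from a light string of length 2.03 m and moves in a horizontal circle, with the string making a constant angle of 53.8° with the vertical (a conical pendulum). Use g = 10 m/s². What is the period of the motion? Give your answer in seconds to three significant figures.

r = L sinθ = 1.638 m. From T sinθ = mω²r and T cosθ = mg: tanθ = ω²r/g, so ω² = g tanθ / r = g/(L cosθ).
ω = √(g/(L cosθ)) = √(10.0/(2.03 × 0.5906)) = √8.341 = 2.888 rad/s.
Period = 2π/ω = 2.176 s.

2.18 s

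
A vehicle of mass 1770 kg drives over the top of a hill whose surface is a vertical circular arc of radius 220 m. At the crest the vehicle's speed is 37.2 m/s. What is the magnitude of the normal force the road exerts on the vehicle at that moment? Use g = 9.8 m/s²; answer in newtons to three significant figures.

6210 N

At the crest the centripetal acceleration points downward (toward the centre of the arc), so mg − N = mv²/r.
N = m(g − v²/r) = 1770 × (9.8 − (37.2)²/220) = 1770 × (9.8 − 6.290) = 1770 × 3.510 = 6212 N.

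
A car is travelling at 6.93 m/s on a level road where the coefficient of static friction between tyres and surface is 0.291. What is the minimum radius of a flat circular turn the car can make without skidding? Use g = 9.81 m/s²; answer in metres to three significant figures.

16.8 m

At the limit, μ_s m g = m v²/r, so r_min = v²/(μ_s g) = (6.93)²/(0.291 × 9.81) = 48.02/2.855 = 16.82 m.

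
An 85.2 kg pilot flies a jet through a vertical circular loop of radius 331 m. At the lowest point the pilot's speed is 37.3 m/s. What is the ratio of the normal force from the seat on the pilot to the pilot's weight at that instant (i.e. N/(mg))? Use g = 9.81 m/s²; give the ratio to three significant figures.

At the bottom, N − mg = mv²/r, so N = m(v²/r + g) and N/(mg) = v²/(rg) + 1 = (37.3)²/(331 × 9.81) + 1 = 0.4285 + 1 = 1.428.

1.43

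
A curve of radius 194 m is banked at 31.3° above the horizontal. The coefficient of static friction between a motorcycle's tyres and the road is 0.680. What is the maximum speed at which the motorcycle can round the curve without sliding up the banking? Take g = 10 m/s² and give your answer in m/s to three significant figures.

At the maximum speed, friction acts down the slope at its limiting value f = μN. Radially (horizontal, toward centre): N sinθ + μN cosθ = mv²/r. Vertically: N cosθ − μN sinθ = mg.
Dividing: v² = r g (sinθ + μcosθ)/(cosθ − μsinθ).
sinθ + μcosθ = 0.5195 + 0.680×0.8545 = 1.101; cosθ − μsinθ = 0.8545 − 0.680×0.5195 = 0.5012.
v² = 194 × 10.0 × 1.101/0.5012 = 4260 m²/s², so v = 65.27 m/s.

65.3 m/s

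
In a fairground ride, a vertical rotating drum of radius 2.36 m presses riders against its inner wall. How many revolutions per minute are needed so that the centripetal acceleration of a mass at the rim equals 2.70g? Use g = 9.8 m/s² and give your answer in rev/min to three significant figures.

Require ω²r = 2.70g, so ω = √(2.70 × 9.8/2.36) = 3.348 rad/s.
In rev/min: ω × 60/(2π) = 3.348 × 60/(2π) = 31.97 rev/min.

32.0 rev/min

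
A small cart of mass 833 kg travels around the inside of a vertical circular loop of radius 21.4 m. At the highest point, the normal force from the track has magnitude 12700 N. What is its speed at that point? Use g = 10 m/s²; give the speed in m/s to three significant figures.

23.2 m/s

At the top, N + mg = mv²/r, so v = √(r(N/m + g)) = √(21.4 × (12700/833 + 10.0)) = √(21.4 × 25.25) = √540.3 = 23.24 m/s.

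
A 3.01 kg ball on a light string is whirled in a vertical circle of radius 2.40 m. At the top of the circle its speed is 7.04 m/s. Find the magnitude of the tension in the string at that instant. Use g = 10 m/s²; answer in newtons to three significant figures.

32.1 N

At the top, both T and the weight mg point inward (toward the centre), so T + mg = mv²/r.
T = m(v²/r − g) = 3.01 × ((7.04)²/2.40 − 10.0) = 3.01 × (20.65 − 10.0) = 3.01 × 10.65 = 32.06 N.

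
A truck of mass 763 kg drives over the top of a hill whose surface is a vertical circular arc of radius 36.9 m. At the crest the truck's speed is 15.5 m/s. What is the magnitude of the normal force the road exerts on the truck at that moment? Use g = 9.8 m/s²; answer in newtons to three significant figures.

2510 N

At the crest the centripetal acceleration points downward (toward the centre of the arc), so mg − N = mv²/r.
N = m(g − v²/r) = 763 × (9.8 − (15.5)²/36.9) = 763 × (9.8 − 6.511) = 763 × 3.289 = 2510 N.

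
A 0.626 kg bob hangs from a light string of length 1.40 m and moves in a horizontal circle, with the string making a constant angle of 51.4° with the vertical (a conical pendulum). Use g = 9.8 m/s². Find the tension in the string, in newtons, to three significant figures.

9.83 N

Vertically the bob has no acceleration, so T cosθ = mg.
T = mg/cosθ = 0.626 × 9.8 / cos 51.4° = 6.135/0.6239 = 9.833 N.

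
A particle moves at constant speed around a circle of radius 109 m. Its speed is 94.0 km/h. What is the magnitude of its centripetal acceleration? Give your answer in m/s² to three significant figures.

6.25 m/s²

v = 94.0 km/h = 94.0/3.6 = 26.11 m/s.
a_c = v²/r = (26.11)²/109 = 681.8/109 = 6.255 m/s².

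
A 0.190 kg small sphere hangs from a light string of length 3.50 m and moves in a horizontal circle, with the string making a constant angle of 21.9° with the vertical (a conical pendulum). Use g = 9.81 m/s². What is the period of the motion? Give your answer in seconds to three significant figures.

r = L sinθ = 1.305 m. From T sinθ = mω²r and T cosθ = mg: tanθ = ω²r/g, so ω² = g tanθ / r = g/(L cosθ).
ω = √(g/(L cosθ)) = √(9.81/(3.50 × 0.9278)) = √3.021 = 1.738 rad/s.
Period = 2π/ω = 3.615 s.

3.62 s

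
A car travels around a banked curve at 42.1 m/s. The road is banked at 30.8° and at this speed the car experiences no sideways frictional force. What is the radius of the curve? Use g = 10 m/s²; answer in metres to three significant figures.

297 m

Frictionless banking: tanθ = v²/(rg), so r = v²/(g tanθ).
r = (42.1)²/(10.0 × tan 30.8°) = 1772/(10.0 × 0.5961) = 1772/5.961 = 297.3 m.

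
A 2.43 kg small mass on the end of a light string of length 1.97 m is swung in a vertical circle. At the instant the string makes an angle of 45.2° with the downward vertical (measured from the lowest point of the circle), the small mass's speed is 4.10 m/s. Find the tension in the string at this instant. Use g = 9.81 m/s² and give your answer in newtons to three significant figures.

37.5 N

Take the radial direction toward the centre of the circle as positive. The component of the weight along the string toward the centre is −mg cos φ (φ measured from the bottom), so Newton's second law along the string gives T − mg cos φ = m v²/r.
cos 45.2° = 0.7046, so T = m(v²/r + g cos φ) = 2.43 × ((4.10)²/1.97 + 9.81 × 0.7046) = 2.43 × (8.533 + (6.912)) = 2.43 × 15.45 = 37.53 N.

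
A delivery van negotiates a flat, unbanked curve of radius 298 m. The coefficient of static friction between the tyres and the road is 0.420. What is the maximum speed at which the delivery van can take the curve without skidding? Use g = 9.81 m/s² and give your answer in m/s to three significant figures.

35.0 m/s

On a flat curve, static friction is the only horizontal force, so it must supply the full centripetal force: μ_s m g = m v²/r.
Mass cancels: v_max = √(μ_s g r) = √(0.420 × 9.81 × 298) = √1228 = 35.04 m/s.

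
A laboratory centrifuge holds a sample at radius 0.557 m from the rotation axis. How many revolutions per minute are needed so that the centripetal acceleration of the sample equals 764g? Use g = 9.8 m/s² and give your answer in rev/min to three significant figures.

1110 rev/min

Require ω²r = 764g, so ω = √(764 × 9.8/0.557) = 115.9 rad/s.
In rev/min: ω × 60/(2π) = 115.9 × 60/(2π) = 1107 rev/min.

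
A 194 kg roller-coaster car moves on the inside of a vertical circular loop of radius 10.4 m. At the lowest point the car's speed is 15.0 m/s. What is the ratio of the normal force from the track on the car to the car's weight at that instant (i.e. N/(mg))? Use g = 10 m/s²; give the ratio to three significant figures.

3.16

At the bottom, N − mg = mv²/r, so N = m(v²/r + g) and N/(mg) = v²/(rg) + 1 = (15.0)²/(10.4 × 10.0) + 1 = 2.163 + 1 = 3.163.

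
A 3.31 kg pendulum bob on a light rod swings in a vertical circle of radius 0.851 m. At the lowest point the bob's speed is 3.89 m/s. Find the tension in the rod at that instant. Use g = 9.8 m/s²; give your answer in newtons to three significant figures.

91.3 N

At the lowest point, T points up (toward the centre) and the weight mg points down (away from the centre), so the net inward force is T − mg = mv²/r.
T = m(v²/r + g) = 3.31 × ((3.89)²/0.851 + 9.8) = 3.31 × (17.78 + 9.8) = 3.31 × 27.58 = 91.29 N.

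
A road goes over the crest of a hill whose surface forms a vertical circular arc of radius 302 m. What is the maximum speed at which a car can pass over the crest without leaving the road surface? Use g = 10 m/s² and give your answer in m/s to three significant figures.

At the crest the centre of the circle is below the car, so the net downward (centripetal) force is mg − N = mv²/r.
The car leaves the road when N → 0, giving v_max = √(g r) = √(10.0 × 302) = 54.95 m/s.

55.0 m/s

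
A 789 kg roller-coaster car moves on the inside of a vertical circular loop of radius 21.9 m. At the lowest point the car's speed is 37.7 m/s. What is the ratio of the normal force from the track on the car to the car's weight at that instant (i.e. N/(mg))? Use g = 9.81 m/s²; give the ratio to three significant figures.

At the bottom, N − mg = mv²/r, so N = m(v²/r + g) and N/(mg) = v²/(rg) + 1 = (37.7)²/(21.9 × 9.81) + 1 = 6.616 + 1 = 7.616.

7.62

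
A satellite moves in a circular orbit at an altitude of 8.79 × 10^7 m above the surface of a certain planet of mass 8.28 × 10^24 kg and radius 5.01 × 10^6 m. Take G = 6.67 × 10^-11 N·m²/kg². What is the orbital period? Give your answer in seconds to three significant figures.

239000 s

r = R + h = 5.01 × 10^6 + 8.79 × 10^7 = 9.291 × 10^7 m. Gravity provides the centripetal force: G M m / r² = m v² / r ⇒ v = √(GM/r) = 2438 m/s.
T = 2πr/v = 2π × 9.291 × 10^7 / 2438 = 239400 s.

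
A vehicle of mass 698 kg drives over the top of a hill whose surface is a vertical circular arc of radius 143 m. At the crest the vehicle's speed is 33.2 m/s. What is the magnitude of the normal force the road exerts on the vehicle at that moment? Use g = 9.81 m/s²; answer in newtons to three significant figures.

1470 N

At the crest the centripetal acceleration points downward (toward the centre of the arc), so mg − N = mv²/r.
N = m(g − v²/r) = 698 × (9.81 − (33.2)²/143) = 698 × (9.81 − 7.708) = 698 × 2.102 = 1467 N.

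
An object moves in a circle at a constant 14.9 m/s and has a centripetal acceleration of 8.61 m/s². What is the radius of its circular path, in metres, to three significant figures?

25.8 m

a_c = v²/r ⇒ r = v²/a_c = (14.9)²/8.61 = 222.0/8.61 = 25.79 m.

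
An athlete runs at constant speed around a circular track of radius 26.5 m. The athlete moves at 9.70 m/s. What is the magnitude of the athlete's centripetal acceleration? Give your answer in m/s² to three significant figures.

3.55 m/s²

a_c = v²/r = (9.700)²/26.5 = 94.09/26.5 = 3.551 m/s².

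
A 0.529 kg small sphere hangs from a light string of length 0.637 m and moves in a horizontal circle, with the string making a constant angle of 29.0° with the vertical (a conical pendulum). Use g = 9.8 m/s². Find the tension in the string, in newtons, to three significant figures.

5.93 N

Vertically the bob has no acceleration, so T cosθ = mg.
T = mg/cosθ = 0.529 × 9.8 / cos 29.0° = 5.184/0.8746 = 5.927 N.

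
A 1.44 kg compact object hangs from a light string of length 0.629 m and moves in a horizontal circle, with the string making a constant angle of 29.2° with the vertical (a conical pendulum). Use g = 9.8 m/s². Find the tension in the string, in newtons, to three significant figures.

16.2 N

Vertically the bob has no acceleration, so T cosθ = mg.
T = mg/cosθ = 1.44 × 9.8 / cos 29.2° = 14.11/0.8729 = 16.17 N.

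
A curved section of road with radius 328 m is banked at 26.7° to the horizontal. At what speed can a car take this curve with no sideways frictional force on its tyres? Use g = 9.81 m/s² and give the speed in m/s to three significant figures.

40.2 m/s

On a frictionless banked curve, N sinθ = mv²/r and N cosθ = mg, so tanθ = v²/(rg).
v = √(r g tanθ) = √(328 × 9.81 × tan 26.7°) = √(328 × 9.81 × 0.5029) = √1618 = 40.23 m/s.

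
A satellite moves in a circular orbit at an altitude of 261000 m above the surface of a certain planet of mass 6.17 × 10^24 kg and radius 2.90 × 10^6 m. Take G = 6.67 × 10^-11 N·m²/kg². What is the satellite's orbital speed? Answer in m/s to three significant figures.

Orbital radius r = R + h = 2.90 × 10^6 + 261000 = 3.161 × 10^6 m.
Gravity supplies the centripetal force: G M m / r² = m v² / r, so v = √(GM/r).
v = √(6.67 × 10^-11 × 6.17 × 10^24 / 3.161 × 10^6) = √(1.302 × 10^8) = 11410 m/s.

11400 m/s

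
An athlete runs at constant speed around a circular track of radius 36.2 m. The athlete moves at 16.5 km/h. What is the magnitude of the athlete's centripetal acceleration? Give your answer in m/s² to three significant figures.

v = 16.5 km/h = 16.5/3.6 = 4.583 m/s.
a_c = v²/r = (4.583)²/36.2 = 21.01/36.2 = 0.5803 m/s².

0.580 m/s²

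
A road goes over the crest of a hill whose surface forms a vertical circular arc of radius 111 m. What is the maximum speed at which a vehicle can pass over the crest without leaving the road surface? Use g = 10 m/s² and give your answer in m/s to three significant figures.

At the crest the centre of the circle is below the vehicle, so the net downward (centripetal) force is mg − N = mv²/r.
The vehicle leaves the road when N → 0, giving v_max = √(g r) = √(10.0 × 111) = 33.32 m/s.

33.3 m/s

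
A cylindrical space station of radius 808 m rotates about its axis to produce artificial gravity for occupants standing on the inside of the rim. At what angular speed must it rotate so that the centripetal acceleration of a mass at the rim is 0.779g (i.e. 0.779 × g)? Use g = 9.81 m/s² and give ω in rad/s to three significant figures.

0.0973 rad/s

Centripetal acceleration a_c = ω²r. Setting ω²r = 0.779g:
ω = √(0.779g / r) = √(0.779 × 9.81 / 808) = √0.009458 = 0.09725 rad/s.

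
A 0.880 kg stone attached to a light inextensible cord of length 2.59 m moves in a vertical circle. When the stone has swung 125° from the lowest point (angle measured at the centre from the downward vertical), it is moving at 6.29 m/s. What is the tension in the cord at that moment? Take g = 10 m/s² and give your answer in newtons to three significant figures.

Take the radial direction toward the centre of the circle as positive. The component of the weight along the string toward the centre is −mg cos φ (φ measured from the bottom), so Newton's second law along the string gives T − mg cos φ = m v²/r.
cos 125° = -0.5736, so T = m(v²/r + g cos φ) = 0.880 × ((6.29)²/2.59 + 10.0 × -0.5736) = 0.880 × (15.28 + (-5.736)) = 0.880 × 9.540 = 8.395 N.

8.40 N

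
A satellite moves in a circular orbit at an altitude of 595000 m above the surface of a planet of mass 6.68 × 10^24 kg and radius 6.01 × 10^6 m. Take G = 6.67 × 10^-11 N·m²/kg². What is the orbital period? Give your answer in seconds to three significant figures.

5050 s

r = R + h = 6.01 × 10^6 + 595000 = 6.605 × 10^6 m. Gravity provides the centripetal force: G M m / r² = m v² / r ⇒ v = √(GM/r) = 8213 m/s.
T = 2πr/v = 2π × 6.605 × 10^6 / 8213 = 5053 s.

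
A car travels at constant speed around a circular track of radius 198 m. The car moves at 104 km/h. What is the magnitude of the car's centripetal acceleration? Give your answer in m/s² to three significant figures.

4.21 m/s²

v = 104 km/h = 104/3.6 = 28.89 m/s.
a_c = v²/r = (28.89)²/198 = 834.6/198 = 4.215 m/s².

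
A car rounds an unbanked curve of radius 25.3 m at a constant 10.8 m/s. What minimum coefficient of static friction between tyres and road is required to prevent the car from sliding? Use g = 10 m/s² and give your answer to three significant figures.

Friction provides the centripetal force: μ_s m g = m v²/r, so μ_s = v²/(g r) = (10.80)²/(10.0 × 25.3) = 116.6/253.0 = 0.4610.

0.461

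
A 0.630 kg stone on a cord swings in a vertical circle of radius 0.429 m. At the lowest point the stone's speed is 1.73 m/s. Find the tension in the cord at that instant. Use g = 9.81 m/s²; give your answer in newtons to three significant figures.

10.6 N

At the lowest point, T points up (toward the centre) and the weight mg points down (away from the centre), so the net inward force is T − mg = mv²/r.
T = m(v²/r + g) = 0.630 × ((1.73)²/0.429 + 9.81) = 0.630 × (6.976 + 9.81) = 0.630 × 16.79 = 10.58 N.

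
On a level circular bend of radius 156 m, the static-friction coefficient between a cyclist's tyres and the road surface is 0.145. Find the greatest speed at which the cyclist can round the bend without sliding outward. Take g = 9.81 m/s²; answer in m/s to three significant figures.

14.9 m/s

Friction provides the centripetal force on a flat curve. At maximum speed it is at its limiting value: μ_s m g = m v²/r.
Mass cancels: v_max = √(μ_s g r) = √(0.145 × 9.81 × 156) = √221.9 = 14.90 m/s.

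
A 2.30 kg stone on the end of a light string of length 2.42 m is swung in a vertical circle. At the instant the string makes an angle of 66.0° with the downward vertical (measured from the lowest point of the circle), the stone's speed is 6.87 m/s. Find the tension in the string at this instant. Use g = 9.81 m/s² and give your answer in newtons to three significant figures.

Take the radial direction toward the centre of the circle as positive. The component of the weight along the string toward the centre is −mg cos φ (φ measured from the bottom), so Newton's second law along the string gives T − mg cos φ = m v²/r.
cos 66.0° = 0.4067, so T = m(v²/r + g cos φ) = 2.30 × ((6.87)²/2.42 + 9.81 × 0.4067) = 2.30 × (19.50 + (3.990)) = 2.30 × 23.49 = 54.03 N.

54.0 N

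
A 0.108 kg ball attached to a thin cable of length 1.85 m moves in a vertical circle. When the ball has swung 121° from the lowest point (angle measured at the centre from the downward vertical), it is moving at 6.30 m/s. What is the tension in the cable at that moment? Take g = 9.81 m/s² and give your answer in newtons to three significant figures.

1.77 N

Take the radial direction toward the centre of the circle as positive. The component of the weight along the string toward the centre is −mg cos φ (φ measured from the bottom), so Newton's second law along the string gives T − mg cos φ = m v²/r.
cos 121° = -0.5150, so T = m(v²/r + g cos φ) = 0.108 × ((6.30)²/1.85 + 9.81 × -0.5150) = 0.108 × (21.45 + (-5.053)) = 0.108 × 16.40 = 1.771 N.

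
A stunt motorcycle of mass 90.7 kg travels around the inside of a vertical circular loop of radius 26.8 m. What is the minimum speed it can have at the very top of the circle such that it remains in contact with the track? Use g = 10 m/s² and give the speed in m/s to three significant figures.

16.4 m/s

At the highest point the centre is directly below, so both the weight and N act inward: N + mg = mv²/r.
At minimum speed N → 0, so mg = mv_min²/r ⇒ v_min = √(g r) = √(10.0 × 26.8) = 16.37 m/s.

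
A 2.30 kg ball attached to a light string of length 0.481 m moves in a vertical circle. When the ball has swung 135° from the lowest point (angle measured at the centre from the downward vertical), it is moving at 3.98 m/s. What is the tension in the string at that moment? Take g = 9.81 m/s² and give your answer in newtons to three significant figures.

59.8 N

Take the radial direction toward the centre of the circle as positive. The component of the weight along the string toward the centre is −mg cos φ (φ measured from the bottom), so Newton's second law along the string gives T − mg cos φ = m v²/r.
cos 135° = -0.7071, so T = m(v²/r + g cos φ) = 2.30 × ((3.98)²/0.481 + 9.81 × -0.7071) = 2.30 × (32.93 + (-6.937)) = 2.30 × 26.00 = 59.79 N.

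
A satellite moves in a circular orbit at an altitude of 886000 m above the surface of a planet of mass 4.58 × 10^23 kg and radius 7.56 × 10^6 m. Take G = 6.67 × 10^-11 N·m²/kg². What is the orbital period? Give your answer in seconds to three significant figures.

r = R + h = 7.56 × 10^6 + 886000 = 8.446 × 10^6 m. Gravity provides the centripetal force: G M m / r² = m v² / r ⇒ v = √(GM/r) = 1902 m/s.
T = 2πr/v = 2π × 8.446 × 10^6 / 1902 = 27900 s.

27900 s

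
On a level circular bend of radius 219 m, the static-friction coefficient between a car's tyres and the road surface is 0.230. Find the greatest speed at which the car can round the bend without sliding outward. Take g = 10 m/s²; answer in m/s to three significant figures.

22.4 m/s

The only inward force on a level bend is static friction, so at the limit f_s = μ_s N = μ_s m g = m v²/r.
Mass cancels: v_max = √(μ_s g r) = √(0.230 × 10.0 × 219) = √503.7 = 22.44 m/s.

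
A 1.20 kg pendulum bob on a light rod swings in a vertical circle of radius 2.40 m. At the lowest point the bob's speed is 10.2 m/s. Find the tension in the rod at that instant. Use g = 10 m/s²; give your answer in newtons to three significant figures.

At the lowest point, T points up (toward the centre) and the weight mg points down (away from the centre), so the net inward force is T − mg = mv²/r.
T = m(v²/r + g) = 1.20 × ((10.2)²/2.40 + 10.0) = 1.20 × (43.35 + 10.0) = 1.20 × 53.35 = 64.02 N.

64.0 N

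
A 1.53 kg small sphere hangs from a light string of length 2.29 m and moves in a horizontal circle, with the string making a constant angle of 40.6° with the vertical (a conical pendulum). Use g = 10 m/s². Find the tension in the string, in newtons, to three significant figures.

Vertically the bob has no acceleration, so T cosθ = mg.
T = mg/cosθ = 1.53 × 10.0 / cos 40.6° = 15.30/0.7593 = 20.15 N.

20.2 N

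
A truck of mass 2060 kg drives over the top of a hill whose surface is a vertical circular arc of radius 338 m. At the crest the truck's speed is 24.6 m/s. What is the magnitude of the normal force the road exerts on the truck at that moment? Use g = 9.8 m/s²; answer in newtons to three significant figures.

16500 N

At the crest the centripetal acceleration points downward (toward the centre of the arc), so mg − N = mv²/r.
N = m(g − v²/r) = 2060 × (9.8 − (24.6)²/338) = 2060 × (9.8 − 1.790) = 2060 × 8.010 = 16500 N.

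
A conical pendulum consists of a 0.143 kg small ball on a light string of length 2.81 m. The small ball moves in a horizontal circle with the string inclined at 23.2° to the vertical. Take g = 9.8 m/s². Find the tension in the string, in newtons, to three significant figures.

Vertically the bob has no acceleration, so T cosθ = mg.
T = mg/cosθ = 0.143 × 9.8 / cos 23.2° = 1.401/0.9191 = 1.525 N.

1.52 N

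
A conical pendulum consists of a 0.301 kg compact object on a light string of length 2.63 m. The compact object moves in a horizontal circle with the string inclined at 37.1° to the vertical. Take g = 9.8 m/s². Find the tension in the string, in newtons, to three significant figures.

Vertically the bob has no acceleration, so T cosθ = mg.
T = mg/cosθ = 0.301 × 9.8 / cos 37.1° = 2.950/0.7976 = 3.698 N.

3.70 N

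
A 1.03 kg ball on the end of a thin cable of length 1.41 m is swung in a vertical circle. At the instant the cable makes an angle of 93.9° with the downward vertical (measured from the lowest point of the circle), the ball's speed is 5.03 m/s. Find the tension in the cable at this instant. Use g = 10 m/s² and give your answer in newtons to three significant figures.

Take the radial direction toward the centre of the circle as positive. The component of the weight along the string toward the centre is −mg cos φ (φ measured from the bottom), so Newton's second law along the string gives T − mg cos φ = m v²/r.
cos 93.9° = -0.06802, so T = m(v²/r + g cos φ) = 1.03 × ((5.03)²/1.41 + 10.0 × -0.06802) = 1.03 × (17.94 + (-0.6802)) = 1.03 × 17.26 = 17.78 N.

17.8 N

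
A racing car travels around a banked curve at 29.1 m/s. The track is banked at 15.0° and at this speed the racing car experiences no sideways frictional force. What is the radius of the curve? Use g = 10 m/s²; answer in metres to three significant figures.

316 m

Frictionless banking: tanθ = v²/(rg), so r = v²/(g tanθ).
r = (29.1)²/(10.0 × tan 15.0°) = 846.8/(10.0 × 0.2679) = 846.8/2.679 = 316.0 m.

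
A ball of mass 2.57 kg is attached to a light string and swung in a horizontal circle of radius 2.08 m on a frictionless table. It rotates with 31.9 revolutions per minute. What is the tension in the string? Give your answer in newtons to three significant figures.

ω = 31.9 rev/min × 2π/60 = 3.341 rad/s, so v = ωr = 3.341 × 2.08 = 6.948 m/s.
The tension is the only horizontal force, so it supplies the full centripetal force: T = m v²/r = 2.57 × (6.948)²/2.08 = 2.57 × 48.28/2.08 = 59.65 N.

59.7 N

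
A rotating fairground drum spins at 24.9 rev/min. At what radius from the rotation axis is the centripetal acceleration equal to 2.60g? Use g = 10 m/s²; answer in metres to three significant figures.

3.82 m

ω = 24.9 rev/min × 2π/60 = 2.608 rad/s.
a_c = ω²r = 2.60g ⇒ r = 2.60 × 10.0 / (2.608)² = 26.00/6.799 = 3.824 m.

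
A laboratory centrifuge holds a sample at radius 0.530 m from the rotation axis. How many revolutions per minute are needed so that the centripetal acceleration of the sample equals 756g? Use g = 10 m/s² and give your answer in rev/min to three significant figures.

1140 rev/min

Require ω²r = 756g, so ω = √(756 × 10.0/0.530) = 119.4 rad/s.
In rev/min: ω × 60/(2π) = 119.4 × 60/(2π) = 1140 rev/min.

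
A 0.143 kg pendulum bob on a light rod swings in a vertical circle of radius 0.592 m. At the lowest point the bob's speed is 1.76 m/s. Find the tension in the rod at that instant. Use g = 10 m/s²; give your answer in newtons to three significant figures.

2.18 N

At the lowest point, T points up (toward the centre) and the weight mg points down (away from the centre), so the net inward force is T − mg = mv²/r.
T = m(v²/r + g) = 0.143 × ((1.76)²/0.592 + 10.0) = 0.143 × (5.232 + 10.0) = 0.143 × 15.23 = 2.178 N.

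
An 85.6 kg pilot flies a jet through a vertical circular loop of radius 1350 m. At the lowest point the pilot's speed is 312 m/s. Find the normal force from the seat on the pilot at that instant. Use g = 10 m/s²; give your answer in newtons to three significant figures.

7030 N

At the lowest point, N points up (toward the centre) and the weight mg points down (away from the centre), so the net inward force is N − mg = mv²/r.
N = m(v²/r + g) = 85.6 × ((312)²/1350 + 10.0) = 85.6 × (72.11 + 10.0) = 85.6 × 82.11 = 7028 N.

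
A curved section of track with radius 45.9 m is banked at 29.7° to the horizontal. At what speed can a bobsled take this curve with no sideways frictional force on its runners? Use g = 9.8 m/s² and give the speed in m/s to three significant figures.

16.0 m/s

On a frictionless banked curve, N sinθ = mv²/r and N cosθ = mg, so tanθ = v²/(rg).
v = √(r g tanθ) = √(45.9 × 9.8 × tan 29.7°) = √(45.9 × 9.8 × 0.5704) = √256.6 = 16.02 m/s.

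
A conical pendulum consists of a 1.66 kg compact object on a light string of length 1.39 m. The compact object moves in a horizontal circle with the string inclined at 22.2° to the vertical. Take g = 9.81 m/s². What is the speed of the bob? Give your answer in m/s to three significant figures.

1.45 m/s

The radius of the circle is r = L sinθ = 1.39 × sin 22.2° = 0.5252 m.
Horizontally T sinθ = mv²/r and vertically T cosθ = mg, so tanθ = v²/(rg).
v = √(r g tanθ) = √(0.5252 × 9.81 × 0.4081) = √2.103 = 1.450 m/s.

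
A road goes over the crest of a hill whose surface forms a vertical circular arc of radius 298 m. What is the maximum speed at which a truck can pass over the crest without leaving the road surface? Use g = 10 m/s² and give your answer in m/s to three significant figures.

54.6 m/s

At the crest the centre of the circle is below the truck, so the net downward (centripetal) force is mg − N = mv²/r.
The truck leaves the road when N → 0, giving v_max = √(g r) = √(10.0 × 298) = 54.59 m/s.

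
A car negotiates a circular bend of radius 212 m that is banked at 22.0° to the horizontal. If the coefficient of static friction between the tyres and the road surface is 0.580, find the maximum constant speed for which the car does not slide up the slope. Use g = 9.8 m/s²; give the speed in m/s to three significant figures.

At the maximum speed, friction acts down the slope at its limiting value f = μN. Radially (horizontal, toward centre): N sinθ + μN cosθ = mv²/r. Vertically: N cosθ − μN sinθ = mg.
Dividing: v² = r g (sinθ + μcosθ)/(cosθ − μsinθ).
sinθ + μcosθ = 0.3746 + 0.580×0.9272 = 0.9124; cosθ − μsinθ = 0.9272 − 0.580×0.3746 = 0.7099.
v² = 212 × 9.8 × 0.9124/0.7099 = 2670 m²/s², so v = 51.67 m/s.

51.7 m/s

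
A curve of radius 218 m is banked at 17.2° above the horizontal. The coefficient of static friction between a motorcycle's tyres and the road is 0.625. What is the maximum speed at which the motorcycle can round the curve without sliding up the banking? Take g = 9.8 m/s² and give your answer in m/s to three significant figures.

49.8 m/s

At the maximum speed, friction acts down the slope at its limiting value f = μN. Radially (horizontal, toward centre): N sinθ + μN cosθ = mv²/r. Vertically: N cosθ − μN sinθ = mg.
Dividing: v² = r g (sinθ + μcosθ)/(cosθ − μsinθ).
sinθ + μcosθ = 0.2957 + 0.625×0.9553 = 0.8928; cosθ − μsinθ = 0.9553 − 0.625×0.2957 = 0.7705.
v² = 218 × 9.8 × 0.8928/0.7705 = 2476 m²/s², so v = 49.75 m/s.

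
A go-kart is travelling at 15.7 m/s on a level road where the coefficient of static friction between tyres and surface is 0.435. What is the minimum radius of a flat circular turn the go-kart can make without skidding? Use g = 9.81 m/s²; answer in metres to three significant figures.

57.8 m

At the limit, μ_s m g = m v²/r, so r_min = v²/(μ_s g) = (15.7)²/(0.435 × 9.81) = 246.5/4.267 = 57.76 m.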